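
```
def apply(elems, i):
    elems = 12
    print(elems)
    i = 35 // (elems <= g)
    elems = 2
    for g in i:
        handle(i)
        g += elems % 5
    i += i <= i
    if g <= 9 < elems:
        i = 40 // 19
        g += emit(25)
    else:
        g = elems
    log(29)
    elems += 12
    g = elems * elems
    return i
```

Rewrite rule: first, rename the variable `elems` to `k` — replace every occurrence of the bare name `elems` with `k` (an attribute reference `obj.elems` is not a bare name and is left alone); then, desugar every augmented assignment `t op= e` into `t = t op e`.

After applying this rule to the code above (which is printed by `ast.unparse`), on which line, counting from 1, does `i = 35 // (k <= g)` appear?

Transformed code:
def apply(k, i):
    k = 12
    print(k)
    i = 35 // (k <= g)
    k = 2
    for g in i:
        handle(i)
        g = g + k % 5
    i = i + (i <= i)
    if g <= 9 < k:
        i = 40 // 19
        g = g + emit(25)
    else:
        g = k
    log(29)
    k = k + 12
    g = k * k
    return i

4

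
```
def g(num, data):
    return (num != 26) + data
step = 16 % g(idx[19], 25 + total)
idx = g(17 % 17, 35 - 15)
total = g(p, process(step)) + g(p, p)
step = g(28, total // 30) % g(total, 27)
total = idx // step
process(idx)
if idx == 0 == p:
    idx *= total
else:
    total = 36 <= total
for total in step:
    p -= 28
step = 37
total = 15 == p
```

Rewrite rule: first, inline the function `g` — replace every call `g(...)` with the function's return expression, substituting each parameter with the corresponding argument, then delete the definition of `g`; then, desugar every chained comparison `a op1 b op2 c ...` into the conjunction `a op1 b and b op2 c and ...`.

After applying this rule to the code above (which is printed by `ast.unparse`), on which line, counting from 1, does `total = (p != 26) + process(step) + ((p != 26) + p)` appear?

Transformed code:
step = 16 % ((idx[19] != 26) + (25 + total))
idx = (17 % 17 != 26) + (35 - 15)
total = (p != 26) + process(step) + ((p != 26) + p)
step = ((28 != 26) + total // 30) % ((total != 26) + 27)
total = idx // step
process(idx)
if idx == 0 and 0 == p:
    idx *= total
else:
    total = 36 <= total
for total in step:
    p -= 28
step = 37
total = 15 == p

3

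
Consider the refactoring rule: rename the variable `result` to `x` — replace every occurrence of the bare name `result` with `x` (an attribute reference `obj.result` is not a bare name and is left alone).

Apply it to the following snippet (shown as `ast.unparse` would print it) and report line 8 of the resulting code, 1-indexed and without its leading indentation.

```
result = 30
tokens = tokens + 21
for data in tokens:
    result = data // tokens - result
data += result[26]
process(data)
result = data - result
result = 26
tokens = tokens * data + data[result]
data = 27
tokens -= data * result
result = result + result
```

Transformed code:
x = 30
tokens = tokens + 21
for data in tokens:
    x = data // tokens - x
data += x[26]
process(data)
x = data - x
x = 26
tokens = tokens * data + data[x]
data = 27
tokens -= data * x
x = x + x

x = 26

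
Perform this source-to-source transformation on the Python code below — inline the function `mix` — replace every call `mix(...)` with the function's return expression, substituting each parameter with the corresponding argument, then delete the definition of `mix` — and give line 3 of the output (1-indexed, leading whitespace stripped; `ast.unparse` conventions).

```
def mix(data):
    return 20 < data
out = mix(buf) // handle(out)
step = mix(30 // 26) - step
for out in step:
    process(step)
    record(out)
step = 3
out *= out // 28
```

for out in step:

Transformed code:
out = (20 < buf) // handle(out)
step = (20 < 30 // 26) - step
for out in step:
    process(step)
    record(out)
step = 3
out *= out // 28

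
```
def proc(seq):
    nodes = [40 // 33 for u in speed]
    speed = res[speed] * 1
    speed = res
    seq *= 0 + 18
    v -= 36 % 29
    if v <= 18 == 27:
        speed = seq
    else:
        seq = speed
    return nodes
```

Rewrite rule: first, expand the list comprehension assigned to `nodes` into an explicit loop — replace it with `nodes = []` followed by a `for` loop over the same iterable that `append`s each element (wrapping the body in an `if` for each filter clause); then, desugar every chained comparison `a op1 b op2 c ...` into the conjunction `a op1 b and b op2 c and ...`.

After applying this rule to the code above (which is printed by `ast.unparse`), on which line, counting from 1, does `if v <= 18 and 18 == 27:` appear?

Transformed code:
def proc(seq):
    nodes = []
    for u in speed:
        nodes.append(40 // 33)
    speed = res[speed] * 1
    speed = res
    seq *= 0 + 18
    v -= 36 % 29
    if v <= 18 and 18 == 27:
        speed = seq
    else:
        seq = speed
    return nodes

9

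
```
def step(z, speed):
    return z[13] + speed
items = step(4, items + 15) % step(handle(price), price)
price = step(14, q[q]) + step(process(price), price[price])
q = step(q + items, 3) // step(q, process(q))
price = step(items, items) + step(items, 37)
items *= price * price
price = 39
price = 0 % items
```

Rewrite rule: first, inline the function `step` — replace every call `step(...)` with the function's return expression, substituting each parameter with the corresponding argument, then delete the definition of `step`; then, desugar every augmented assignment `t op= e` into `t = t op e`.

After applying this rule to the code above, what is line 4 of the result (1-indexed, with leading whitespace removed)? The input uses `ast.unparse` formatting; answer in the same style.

Transformed code:
items = (4[13] + (items + 15)) % (handle(price)[13] + price)
price = 14[13] + q[q] + (process(price)[13] + price[price])
q = ((q + items)[13] + 3) // (q[13] + process(q))
price = items[13] + items + (items[13] + 37)
items = items * (price * price)
price = 39
price = 0 % items

price = items[13] + items + (items[13] + 37)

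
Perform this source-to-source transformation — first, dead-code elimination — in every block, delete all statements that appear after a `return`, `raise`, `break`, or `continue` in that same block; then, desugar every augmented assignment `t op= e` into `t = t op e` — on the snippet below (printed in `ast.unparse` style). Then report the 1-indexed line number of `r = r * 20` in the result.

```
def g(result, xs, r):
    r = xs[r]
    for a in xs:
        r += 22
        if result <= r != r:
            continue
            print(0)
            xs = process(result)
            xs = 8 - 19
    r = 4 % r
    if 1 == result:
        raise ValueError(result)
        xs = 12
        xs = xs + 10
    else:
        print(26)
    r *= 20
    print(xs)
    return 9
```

Transformed code:
def g(result, xs, r):
    r = xs[r]
    for a in xs:
        r = r + 22
        if result <= r != r:
            continue
    r = 4 % r
    if 1 == result:
        raise ValueError(result)
    else:
        print(26)
    r = r * 20
    print(xs)
    return 9

12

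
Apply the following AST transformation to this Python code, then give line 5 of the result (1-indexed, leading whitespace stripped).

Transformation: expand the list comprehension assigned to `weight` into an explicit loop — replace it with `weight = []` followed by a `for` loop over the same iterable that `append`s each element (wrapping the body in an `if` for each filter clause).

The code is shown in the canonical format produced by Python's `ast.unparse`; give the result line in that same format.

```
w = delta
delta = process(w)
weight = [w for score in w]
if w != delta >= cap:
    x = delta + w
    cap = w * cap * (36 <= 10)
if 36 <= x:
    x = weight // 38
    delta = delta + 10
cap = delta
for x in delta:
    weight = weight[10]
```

Transformed code:
w = delta
delta = process(w)
weight = []
for score in w:
    weight.append(w)
if w != delta >= cap:
    x = delta + w
    cap = w * cap * (36 <= 10)
if 36 <= x:
    x = weight // 38
    delta = delta + 10
cap = delta
for x in delta:
    weight = weight[10]

weight.append(w)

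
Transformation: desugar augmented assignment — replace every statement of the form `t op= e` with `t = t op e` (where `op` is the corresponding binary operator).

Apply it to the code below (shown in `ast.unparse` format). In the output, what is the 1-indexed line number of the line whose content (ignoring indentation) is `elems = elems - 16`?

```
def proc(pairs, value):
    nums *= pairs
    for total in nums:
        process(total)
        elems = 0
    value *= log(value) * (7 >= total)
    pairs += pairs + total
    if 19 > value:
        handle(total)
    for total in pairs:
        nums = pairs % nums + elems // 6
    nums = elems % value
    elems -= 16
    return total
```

Transformed code:
def proc(pairs, value):
    nums = nums * pairs
    for total in nums:
        process(total)
        elems = 0
    value = value * (log(value) * (7 >= total))
    pairs = pairs + (pairs + total)
    if 19 > value:
        handle(total)
    for total in pairs:
        nums = pairs % nums + elems // 6
    nums = elems % value
    elems = elems - 16
    return total

13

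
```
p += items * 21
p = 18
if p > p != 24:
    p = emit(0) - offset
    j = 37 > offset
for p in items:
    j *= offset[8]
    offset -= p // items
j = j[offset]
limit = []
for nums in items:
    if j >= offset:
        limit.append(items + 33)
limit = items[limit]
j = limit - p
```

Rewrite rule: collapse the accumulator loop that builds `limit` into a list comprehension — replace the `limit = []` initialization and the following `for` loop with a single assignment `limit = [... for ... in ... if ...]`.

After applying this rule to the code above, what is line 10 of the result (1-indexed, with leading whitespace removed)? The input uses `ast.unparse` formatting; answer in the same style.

limit = [items + 33 for nums in items if j >= offset]

Transformed code:
p += items * 21
p = 18
if p > p != 24:
    p = emit(0) - offset
    j = 37 > offset
for p in items:
    j *= offset[8]
    offset -= p // items
j = j[offset]
limit = [items + 33 for nums in items if j >= offset]
limit = items[limit]
j = limit - p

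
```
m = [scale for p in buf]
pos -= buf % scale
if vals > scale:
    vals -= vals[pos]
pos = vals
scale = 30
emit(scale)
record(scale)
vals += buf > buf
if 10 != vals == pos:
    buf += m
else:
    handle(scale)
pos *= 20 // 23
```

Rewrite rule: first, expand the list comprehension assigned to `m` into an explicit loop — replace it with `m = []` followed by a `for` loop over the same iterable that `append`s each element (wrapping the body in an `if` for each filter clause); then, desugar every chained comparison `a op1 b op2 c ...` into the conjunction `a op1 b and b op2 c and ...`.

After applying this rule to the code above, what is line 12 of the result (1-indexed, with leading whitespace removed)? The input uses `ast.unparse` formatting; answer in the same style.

if 10 != vals and vals == pos:

Transformed code:
m = []
for p in buf:
    m.append(scale)
pos -= buf % scale
if vals > scale:
    vals -= vals[pos]
pos = vals
scale = 30
emit(scale)
record(scale)
vals += buf > buf
if 10 != vals and vals == pos:
    buf += m
else:
    handle(scale)
pos *= 20 // 23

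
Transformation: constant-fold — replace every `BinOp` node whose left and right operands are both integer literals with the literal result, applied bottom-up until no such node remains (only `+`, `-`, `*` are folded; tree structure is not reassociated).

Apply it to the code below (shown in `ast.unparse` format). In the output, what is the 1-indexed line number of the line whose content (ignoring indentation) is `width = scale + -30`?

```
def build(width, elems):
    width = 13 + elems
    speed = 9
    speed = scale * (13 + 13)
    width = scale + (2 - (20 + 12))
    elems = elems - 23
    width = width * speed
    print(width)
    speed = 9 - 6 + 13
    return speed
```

Transformed code:
def build(width, elems):
    width = 13 + elems
    speed = 9
    speed = scale * 26
    width = scale + -30
    elems = elems - 23
    width = width * speed
    print(width)
    speed = 16
    return speed

5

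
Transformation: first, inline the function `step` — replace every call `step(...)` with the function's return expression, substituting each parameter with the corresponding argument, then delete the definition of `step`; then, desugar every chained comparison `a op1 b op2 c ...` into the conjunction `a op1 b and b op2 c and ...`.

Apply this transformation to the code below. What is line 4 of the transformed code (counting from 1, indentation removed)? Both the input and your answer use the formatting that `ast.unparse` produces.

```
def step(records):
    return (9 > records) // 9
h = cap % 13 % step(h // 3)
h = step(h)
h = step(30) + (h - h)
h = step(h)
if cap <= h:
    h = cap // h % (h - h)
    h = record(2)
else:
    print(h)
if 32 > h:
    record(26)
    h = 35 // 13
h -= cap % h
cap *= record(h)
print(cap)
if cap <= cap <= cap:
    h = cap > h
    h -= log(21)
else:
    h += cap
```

h = (9 > h) // 9

Transformed code:
h = cap % 13 % ((9 > h // 3) // 9)
h = (9 > h) // 9
h = (9 > 30) // 9 + (h - h)
h = (9 > h) // 9
if cap <= h:
    h = cap // h % (h - h)
    h = record(2)
else:
    print(h)
if 32 > h:
    record(26)
    h = 35 // 13
h -= cap % h
cap *= record(h)
print(cap)
if cap <= cap and cap <= cap:
    h = cap > h
    h -= log(21)
else:
    h += cap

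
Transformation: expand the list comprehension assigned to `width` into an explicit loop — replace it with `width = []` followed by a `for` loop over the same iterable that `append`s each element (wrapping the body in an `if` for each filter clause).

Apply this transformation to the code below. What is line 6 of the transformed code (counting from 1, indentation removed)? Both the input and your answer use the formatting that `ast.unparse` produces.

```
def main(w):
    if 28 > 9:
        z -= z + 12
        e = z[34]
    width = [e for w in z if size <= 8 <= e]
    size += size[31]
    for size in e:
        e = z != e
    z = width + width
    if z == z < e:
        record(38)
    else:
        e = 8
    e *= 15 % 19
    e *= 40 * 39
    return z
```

Transformed code:
def main(w):
    if 28 > 9:
        z -= z + 12
        e = z[34]
    width = []
    for w in z:
        if size <= 8 <= e:
            width.append(e)
    size += size[31]
    for size in e:
        e = z != e
    z = width + width
    if z == z < e:
        record(38)
    else:
        e = 8
    e *= 15 % 19
    e *= 40 * 39
    return z

for w in z:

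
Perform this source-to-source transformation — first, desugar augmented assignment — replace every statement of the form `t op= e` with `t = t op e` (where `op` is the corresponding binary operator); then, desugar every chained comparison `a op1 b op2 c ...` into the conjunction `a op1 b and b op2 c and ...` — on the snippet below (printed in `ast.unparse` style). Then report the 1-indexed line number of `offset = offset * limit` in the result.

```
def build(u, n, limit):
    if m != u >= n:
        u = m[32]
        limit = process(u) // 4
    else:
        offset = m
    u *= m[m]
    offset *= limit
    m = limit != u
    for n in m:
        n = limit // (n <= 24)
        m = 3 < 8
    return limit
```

8

Transformed code:
def build(u, n, limit):
    if m != u and u >= n:
        u = m[32]
        limit = process(u) // 4
    else:
        offset = m
    u = u * m[m]
    offset = offset * limit
    m = limit != u
    for n in m:
        n = limit // (n <= 24)
        m = 3 < 8
    return limit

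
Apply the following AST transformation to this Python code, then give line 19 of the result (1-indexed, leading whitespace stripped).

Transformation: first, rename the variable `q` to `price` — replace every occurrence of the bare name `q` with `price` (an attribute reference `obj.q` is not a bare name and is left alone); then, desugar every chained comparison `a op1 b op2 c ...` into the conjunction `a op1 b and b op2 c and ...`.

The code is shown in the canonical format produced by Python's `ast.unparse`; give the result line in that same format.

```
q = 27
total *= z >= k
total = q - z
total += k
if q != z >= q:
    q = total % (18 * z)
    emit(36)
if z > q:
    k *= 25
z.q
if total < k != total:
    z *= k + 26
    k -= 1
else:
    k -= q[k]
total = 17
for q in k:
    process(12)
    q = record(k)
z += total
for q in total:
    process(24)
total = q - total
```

price = record(k)

Transformed code:
price = 27
total *= z >= k
total = price - z
total += k
if price != z and z >= price:
    price = total % (18 * z)
    emit(36)
if z > price:
    k *= 25
z.q
if total < k and k != total:
    z *= k + 26
    k -= 1
else:
    k -= price[k]
total = 17
for price in k:
    process(12)
    price = record(k)
z += total
for price in total:
    process(24)
total = price - total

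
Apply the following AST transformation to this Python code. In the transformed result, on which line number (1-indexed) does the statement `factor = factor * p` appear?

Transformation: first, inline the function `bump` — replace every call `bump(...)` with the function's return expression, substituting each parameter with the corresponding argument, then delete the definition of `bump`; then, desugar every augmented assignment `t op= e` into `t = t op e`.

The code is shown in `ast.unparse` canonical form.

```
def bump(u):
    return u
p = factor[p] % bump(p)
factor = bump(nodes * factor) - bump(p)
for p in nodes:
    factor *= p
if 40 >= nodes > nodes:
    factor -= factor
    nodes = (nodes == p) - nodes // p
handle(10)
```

Transformed code:
p = factor[p] % p
factor = nodes * factor - p
for p in nodes:
    factor = factor * p
if 40 >= nodes > nodes:
    factor = factor - factor
    nodes = (nodes == p) - nodes // p
handle(10)

4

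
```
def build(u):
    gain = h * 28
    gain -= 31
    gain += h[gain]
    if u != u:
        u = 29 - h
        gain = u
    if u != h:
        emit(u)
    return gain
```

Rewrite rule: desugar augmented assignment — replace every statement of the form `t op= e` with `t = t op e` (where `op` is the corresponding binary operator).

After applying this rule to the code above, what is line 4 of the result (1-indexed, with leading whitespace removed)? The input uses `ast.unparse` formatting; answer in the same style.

gain = gain + h[gain]

Transformed code:
def build(u):
    gain = h * 28
    gain = gain - 31
    gain = gain + h[gain]
    if u != u:
        u = 29 - h
        gain = u
    if u != h:
        emit(u)
    return gain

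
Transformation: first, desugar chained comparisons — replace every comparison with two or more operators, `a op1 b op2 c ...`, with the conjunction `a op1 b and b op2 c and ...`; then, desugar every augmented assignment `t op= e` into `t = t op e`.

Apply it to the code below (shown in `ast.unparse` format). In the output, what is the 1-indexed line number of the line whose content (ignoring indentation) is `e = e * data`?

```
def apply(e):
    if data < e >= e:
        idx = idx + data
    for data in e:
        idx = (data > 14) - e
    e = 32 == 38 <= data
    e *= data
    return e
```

7

Transformed code:
def apply(e):
    if data < e and e >= e:
        idx = idx + data
    for data in e:
        idx = (data > 14) - e
    e = 32 == 38 and 38 <= data
    e = e * data
    return e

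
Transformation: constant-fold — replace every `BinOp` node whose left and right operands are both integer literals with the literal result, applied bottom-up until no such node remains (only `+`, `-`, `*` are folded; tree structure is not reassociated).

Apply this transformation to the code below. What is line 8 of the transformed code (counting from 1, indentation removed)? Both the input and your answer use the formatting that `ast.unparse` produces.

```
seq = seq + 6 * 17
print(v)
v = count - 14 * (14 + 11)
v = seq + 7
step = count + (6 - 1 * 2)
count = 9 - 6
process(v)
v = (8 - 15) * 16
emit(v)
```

v = -112

Transformed code:
seq = seq + 102
print(v)
v = count - 350
v = seq + 7
step = count + 4
count = 3
process(v)
v = -112
emit(v)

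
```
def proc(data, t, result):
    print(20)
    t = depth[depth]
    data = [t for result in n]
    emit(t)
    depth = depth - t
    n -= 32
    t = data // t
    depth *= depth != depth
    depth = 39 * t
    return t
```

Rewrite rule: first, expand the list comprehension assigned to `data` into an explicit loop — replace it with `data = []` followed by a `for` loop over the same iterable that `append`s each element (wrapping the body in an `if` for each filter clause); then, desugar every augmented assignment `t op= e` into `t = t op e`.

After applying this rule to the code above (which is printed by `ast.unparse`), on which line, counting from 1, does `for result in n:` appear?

Transformed code:
def proc(data, t, result):
    print(20)
    t = depth[depth]
    data = []
    for result in n:
        data.append(t)
    emit(t)
    depth = depth - t
    n = n - 32
    t = data // t
    depth = depth * (depth != depth)
    depth = 39 * t
    return t

5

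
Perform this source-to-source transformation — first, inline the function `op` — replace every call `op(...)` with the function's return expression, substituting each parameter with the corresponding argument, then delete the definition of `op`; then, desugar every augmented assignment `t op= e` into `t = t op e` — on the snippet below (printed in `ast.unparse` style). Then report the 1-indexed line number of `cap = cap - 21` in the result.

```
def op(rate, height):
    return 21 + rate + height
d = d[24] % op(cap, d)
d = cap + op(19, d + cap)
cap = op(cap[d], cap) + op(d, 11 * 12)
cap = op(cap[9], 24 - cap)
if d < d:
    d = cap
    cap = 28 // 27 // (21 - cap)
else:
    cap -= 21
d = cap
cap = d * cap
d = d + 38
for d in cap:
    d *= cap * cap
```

9

Transformed code:
d = d[24] % (21 + cap + d)
d = cap + (21 + 19 + (d + cap))
cap = 21 + cap[d] + cap + (21 + d + 11 * 12)
cap = 21 + cap[9] + (24 - cap)
if d < d:
    d = cap
    cap = 28 // 27 // (21 - cap)
else:
    cap = cap - 21
d = cap
cap = d * cap
d = d + 38
for d in cap:
    d = d * (cap * cap)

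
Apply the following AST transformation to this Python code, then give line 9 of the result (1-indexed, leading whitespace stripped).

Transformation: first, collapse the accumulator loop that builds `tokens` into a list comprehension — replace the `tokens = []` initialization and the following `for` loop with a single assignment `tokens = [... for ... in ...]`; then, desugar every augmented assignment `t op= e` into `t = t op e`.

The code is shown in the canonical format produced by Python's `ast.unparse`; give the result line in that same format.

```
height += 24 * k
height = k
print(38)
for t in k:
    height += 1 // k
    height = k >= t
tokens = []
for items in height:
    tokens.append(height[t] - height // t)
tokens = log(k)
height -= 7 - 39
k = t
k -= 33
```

height = height - (7 - 39)

Transformed code:
height = height + 24 * k
height = k
print(38)
for t in k:
    height = height + 1 // k
    height = k >= t
tokens = [height[t] - height // t for items in height]
tokens = log(k)
height = height - (7 - 39)
k = t
k = k - 33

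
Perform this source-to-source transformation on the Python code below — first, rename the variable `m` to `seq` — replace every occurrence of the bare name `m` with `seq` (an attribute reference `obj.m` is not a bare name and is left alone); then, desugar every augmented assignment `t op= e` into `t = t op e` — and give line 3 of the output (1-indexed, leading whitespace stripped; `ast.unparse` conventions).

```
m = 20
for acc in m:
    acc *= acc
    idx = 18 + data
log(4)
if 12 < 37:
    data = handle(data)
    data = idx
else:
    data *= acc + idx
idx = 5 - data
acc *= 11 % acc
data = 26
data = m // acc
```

acc = acc * acc

Transformed code:
seq = 20
for acc in seq:
    acc = acc * acc
    idx = 18 + data
log(4)
if 12 < 37:
    data = handle(data)
    data = idx
else:
    data = data * (acc + idx)
idx = 5 - data
acc = acc * (11 % acc)
data = 26
data = seq // acc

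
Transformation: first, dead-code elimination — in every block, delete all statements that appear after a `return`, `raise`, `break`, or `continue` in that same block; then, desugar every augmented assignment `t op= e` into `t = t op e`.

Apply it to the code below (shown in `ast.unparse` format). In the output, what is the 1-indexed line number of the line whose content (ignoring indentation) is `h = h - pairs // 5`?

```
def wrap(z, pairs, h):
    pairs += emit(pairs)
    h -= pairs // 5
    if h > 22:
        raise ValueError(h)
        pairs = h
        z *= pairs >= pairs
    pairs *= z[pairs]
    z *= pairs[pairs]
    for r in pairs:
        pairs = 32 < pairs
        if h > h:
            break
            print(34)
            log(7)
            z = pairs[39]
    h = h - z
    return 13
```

Transformed code:
def wrap(z, pairs, h):
    pairs = pairs + emit(pairs)
    h = h - pairs // 5
    if h > 22:
        raise ValueError(h)
    pairs = pairs * z[pairs]
    z = z * pairs[pairs]
    for r in pairs:
        pairs = 32 < pairs
        if h > h:
            break
    h = h - z
    return 13

3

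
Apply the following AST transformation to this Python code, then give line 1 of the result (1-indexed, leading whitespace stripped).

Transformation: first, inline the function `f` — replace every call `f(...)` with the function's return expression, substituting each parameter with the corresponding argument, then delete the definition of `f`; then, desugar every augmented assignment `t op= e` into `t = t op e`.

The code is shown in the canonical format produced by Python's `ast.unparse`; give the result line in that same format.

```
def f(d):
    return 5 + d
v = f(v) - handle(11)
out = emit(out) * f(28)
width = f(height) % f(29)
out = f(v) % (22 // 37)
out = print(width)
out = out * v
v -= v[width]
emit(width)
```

Transformed code:
v = 5 + v - handle(11)
out = emit(out) * (5 + 28)
width = (5 + height) % (5 + 29)
out = (5 + v) % (22 // 37)
out = print(width)
out = out * v
v = v - v[width]
emit(width)

v = 5 + v - handle(11)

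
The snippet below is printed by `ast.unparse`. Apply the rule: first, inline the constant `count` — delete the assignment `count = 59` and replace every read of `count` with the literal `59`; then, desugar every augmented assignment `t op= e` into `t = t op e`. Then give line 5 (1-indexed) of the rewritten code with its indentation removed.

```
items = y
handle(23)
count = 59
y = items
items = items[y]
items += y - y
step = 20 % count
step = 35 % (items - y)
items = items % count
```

items = items + (y - y)

Transformed code:
items = y
handle(23)
y = items
items = items[y]
items = items + (y - y)
step = 20 % 59
step = 35 % (items - y)
items = items % 59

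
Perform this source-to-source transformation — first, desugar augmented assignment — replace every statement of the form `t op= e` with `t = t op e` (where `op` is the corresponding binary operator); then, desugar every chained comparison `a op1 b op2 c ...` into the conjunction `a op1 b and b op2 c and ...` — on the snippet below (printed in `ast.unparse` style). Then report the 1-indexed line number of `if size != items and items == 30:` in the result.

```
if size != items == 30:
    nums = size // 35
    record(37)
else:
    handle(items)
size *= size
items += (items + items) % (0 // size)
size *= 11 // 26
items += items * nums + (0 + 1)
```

1

Transformed code:
if size != items and items == 30:
    nums = size // 35
    record(37)
else:
    handle(items)
size = size * size
items = items + (items + items) % (0 // size)
size = size * (11 // 26)
items = items + (items * nums + (0 + 1))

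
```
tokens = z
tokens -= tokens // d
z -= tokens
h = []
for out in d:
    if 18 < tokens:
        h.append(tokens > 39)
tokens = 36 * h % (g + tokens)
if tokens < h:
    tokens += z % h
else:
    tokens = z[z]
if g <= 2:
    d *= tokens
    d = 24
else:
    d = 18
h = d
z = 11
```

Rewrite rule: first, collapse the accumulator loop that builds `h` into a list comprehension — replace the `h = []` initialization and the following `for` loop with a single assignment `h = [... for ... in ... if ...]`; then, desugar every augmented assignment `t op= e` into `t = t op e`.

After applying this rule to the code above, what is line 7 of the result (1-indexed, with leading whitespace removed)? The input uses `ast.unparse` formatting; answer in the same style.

tokens = tokens + z % h

Transformed code:
tokens = z
tokens = tokens - tokens // d
z = z - tokens
h = [tokens > 39 for out in d if 18 < tokens]
tokens = 36 * h % (g + tokens)
if tokens < h:
    tokens = tokens + z % h
else:
    tokens = z[z]
if g <= 2:
    d = d * tokens
    d = 24
else:
    d = 18
h = d
z = 11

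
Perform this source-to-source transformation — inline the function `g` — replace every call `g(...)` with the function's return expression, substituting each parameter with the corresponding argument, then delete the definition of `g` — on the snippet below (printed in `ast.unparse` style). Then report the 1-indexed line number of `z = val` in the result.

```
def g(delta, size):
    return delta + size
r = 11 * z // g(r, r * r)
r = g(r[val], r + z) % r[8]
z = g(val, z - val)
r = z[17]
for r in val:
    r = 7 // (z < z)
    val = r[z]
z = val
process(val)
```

Transformed code:
r = 11 * z // (r + r * r)
r = (r[val] + (r + z)) % r[8]
z = val + (z - val)
r = z[17]
for r in val:
    r = 7 // (z < z)
    val = r[z]
z = val
process(val)

8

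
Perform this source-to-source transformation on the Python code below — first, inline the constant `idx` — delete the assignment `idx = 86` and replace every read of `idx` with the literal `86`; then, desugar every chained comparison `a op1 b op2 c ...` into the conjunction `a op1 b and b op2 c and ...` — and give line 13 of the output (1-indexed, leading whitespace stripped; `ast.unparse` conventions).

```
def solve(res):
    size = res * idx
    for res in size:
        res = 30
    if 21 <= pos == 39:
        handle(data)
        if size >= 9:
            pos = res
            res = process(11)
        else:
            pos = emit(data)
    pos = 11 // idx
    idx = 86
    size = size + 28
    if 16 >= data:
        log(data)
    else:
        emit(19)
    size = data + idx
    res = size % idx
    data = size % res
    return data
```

Transformed code:
def solve(res):
    size = res * 86
    for res in size:
        res = 30
    if 21 <= pos and pos == 39:
        handle(data)
        if size >= 9:
            pos = res
            res = process(11)
        else:
            pos = emit(data)
    pos = 11 // 86
    size = size + 28
    if 16 >= data:
        log(data)
    else:
        emit(19)
    size = data + 86
    res = size % 86
    data = size % res
    return data

size = size + 28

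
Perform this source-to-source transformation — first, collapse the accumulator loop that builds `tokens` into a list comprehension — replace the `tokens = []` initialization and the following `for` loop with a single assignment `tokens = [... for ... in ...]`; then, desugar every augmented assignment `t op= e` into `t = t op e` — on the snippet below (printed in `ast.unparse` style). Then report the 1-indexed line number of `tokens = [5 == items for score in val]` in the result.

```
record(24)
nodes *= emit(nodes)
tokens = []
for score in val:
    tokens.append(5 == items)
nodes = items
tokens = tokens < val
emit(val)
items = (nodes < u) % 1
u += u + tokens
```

3

Transformed code:
record(24)
nodes = nodes * emit(nodes)
tokens = [5 == items for score in val]
nodes = items
tokens = tokens < val
emit(val)
items = (nodes < u) % 1
u = u + (u + tokens)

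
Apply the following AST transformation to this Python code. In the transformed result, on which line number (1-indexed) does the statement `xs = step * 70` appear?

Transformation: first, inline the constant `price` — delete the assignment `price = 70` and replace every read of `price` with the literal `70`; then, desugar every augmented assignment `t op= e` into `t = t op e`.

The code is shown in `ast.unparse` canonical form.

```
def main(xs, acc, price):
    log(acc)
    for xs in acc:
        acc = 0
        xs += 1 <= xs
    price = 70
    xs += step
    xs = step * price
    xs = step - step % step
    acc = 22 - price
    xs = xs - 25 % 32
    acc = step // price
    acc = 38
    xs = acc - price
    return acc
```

Transformed code:
def main(xs, acc, price):
    log(acc)
    for xs in acc:
        acc = 0
        xs = xs + (1 <= xs)
    xs = xs + step
    xs = step * 70
    xs = step - step % step
    acc = 22 - 70
    xs = xs - 25 % 32
    acc = step // 70
    acc = 38
    xs = acc - 70
    return acc

7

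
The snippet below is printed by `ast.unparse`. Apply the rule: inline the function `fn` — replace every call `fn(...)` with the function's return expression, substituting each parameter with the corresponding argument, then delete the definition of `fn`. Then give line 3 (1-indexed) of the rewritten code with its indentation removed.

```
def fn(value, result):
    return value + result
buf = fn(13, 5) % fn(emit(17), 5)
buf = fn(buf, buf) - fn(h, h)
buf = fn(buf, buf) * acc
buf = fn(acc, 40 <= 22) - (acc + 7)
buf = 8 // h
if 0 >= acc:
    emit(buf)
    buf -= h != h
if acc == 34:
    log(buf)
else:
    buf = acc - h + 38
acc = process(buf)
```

Transformed code:
buf = (13 + 5) % (emit(17) + 5)
buf = buf + buf - (h + h)
buf = (buf + buf) * acc
buf = acc + (40 <= 22) - (acc + 7)
buf = 8 // h
if 0 >= acc:
    emit(buf)
    buf -= h != h
if acc == 34:
    log(buf)
else:
    buf = acc - h + 38
acc = process(buf)

buf = (buf + buf) * acc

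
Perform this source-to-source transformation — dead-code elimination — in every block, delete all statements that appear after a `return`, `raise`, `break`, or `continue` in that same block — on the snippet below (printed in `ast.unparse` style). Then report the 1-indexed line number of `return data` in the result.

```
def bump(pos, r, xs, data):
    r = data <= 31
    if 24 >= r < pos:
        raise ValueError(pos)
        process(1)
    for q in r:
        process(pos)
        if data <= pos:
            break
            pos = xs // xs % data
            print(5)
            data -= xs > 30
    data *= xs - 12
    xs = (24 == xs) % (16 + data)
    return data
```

11

Transformed code:
def bump(pos, r, xs, data):
    r = data <= 31
    if 24 >= r < pos:
        raise ValueError(pos)
    for q in r:
        process(pos)
        if data <= pos:
            break
    data *= xs - 12
    xs = (24 == xs) % (16 + data)
    return data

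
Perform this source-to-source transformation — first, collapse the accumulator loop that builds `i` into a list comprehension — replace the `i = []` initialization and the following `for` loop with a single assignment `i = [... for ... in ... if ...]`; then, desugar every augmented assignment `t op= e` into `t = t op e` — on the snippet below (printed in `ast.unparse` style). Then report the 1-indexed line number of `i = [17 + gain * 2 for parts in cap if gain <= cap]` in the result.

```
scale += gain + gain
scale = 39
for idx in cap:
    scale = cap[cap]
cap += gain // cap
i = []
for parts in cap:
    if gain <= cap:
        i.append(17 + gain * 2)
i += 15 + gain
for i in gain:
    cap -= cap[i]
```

Transformed code:
scale = scale + (gain + gain)
scale = 39
for idx in cap:
    scale = cap[cap]
cap = cap + gain // cap
i = [17 + gain * 2 for parts in cap if gain <= cap]
i = i + (15 + gain)
for i in gain:
    cap = cap - cap[i]

6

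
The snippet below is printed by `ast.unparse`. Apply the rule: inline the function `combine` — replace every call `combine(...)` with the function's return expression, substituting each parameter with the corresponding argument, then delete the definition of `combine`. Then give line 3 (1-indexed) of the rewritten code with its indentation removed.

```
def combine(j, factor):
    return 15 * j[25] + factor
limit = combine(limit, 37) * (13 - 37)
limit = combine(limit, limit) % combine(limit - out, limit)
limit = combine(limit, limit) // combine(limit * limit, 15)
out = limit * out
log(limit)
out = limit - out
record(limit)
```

limit = (15 * limit[25] + limit) // (15 * (limit * limit)[25] + 15)

Transformed code:
limit = (15 * limit[25] + 37) * (13 - 37)
limit = (15 * limit[25] + limit) % (15 * (limit - out)[25] + limit)
limit = (15 * limit[25] + limit) // (15 * (limit * limit)[25] + 15)
out = limit * out
log(limit)
out = limit - out
record(limit)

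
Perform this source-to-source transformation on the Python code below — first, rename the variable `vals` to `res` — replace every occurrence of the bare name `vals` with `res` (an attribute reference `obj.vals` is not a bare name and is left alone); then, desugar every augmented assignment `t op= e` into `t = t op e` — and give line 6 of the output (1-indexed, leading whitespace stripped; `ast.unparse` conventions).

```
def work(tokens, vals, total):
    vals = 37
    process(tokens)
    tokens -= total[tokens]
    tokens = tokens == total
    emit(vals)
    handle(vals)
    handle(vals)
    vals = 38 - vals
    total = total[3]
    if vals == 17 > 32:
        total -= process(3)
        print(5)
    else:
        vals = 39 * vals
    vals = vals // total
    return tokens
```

Transformed code:
def work(tokens, res, total):
    res = 37
    process(tokens)
    tokens = tokens - total[tokens]
    tokens = tokens == total
    emit(res)
    handle(res)
    handle(res)
    res = 38 - res
    total = total[3]
    if res == 17 > 32:
        total = total - process(3)
        print(5)
    else:
        res = 39 * res
    res = res // total
    return tokens

emit(res)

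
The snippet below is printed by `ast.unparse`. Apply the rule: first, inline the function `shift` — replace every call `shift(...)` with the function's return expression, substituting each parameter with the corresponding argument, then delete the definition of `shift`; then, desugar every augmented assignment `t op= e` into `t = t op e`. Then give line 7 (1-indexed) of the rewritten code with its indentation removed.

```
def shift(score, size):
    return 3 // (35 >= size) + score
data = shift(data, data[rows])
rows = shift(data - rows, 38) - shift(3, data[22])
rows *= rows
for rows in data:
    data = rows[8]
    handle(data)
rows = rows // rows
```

Transformed code:
data = 3 // (35 >= data[rows]) + data
rows = 3 // (35 >= 38) + (data - rows) - (3 // (35 >= data[22]) + 3)
rows = rows * rows
for rows in data:
    data = rows[8]
    handle(data)
rows = rows // rows

rows = rows // rows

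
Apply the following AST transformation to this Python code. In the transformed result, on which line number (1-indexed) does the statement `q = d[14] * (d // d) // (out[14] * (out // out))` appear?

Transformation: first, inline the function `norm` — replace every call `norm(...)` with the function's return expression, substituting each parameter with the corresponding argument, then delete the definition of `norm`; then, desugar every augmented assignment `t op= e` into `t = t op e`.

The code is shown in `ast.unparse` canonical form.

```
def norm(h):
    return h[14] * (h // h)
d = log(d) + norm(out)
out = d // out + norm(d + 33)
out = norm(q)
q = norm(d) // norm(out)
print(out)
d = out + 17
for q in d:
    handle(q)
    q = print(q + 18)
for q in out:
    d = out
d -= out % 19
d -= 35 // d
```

4

Transformed code:
d = log(d) + out[14] * (out // out)
out = d // out + (d + 33)[14] * ((d + 33) // (d + 33))
out = q[14] * (q // q)
q = d[14] * (d // d) // (out[14] * (out // out))
print(out)
d = out + 17
for q in d:
    handle(q)
    q = print(q + 18)
for q in out:
    d = out
d = d - out % 19
d = d - 35 // d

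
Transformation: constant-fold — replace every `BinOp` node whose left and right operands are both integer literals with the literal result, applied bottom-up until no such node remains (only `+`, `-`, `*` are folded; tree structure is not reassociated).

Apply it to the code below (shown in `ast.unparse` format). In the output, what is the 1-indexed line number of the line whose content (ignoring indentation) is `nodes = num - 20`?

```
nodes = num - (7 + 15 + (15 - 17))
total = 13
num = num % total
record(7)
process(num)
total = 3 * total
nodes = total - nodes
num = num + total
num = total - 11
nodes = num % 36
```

Transformed code:
nodes = num - 20
total = 13
num = num % total
record(7)
process(num)
total = 3 * total
nodes = total - nodes
num = num + total
num = total - 11
nodes = num % 36

1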